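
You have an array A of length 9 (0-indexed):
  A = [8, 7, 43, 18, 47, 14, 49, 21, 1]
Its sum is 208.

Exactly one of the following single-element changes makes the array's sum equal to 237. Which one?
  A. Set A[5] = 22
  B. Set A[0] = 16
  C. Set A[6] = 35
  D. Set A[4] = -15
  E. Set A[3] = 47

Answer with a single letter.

Answer: E

Derivation:
Option A: A[5] 14->22, delta=8, new_sum=208+(8)=216
Option B: A[0] 8->16, delta=8, new_sum=208+(8)=216
Option C: A[6] 49->35, delta=-14, new_sum=208+(-14)=194
Option D: A[4] 47->-15, delta=-62, new_sum=208+(-62)=146
Option E: A[3] 18->47, delta=29, new_sum=208+(29)=237 <-- matches target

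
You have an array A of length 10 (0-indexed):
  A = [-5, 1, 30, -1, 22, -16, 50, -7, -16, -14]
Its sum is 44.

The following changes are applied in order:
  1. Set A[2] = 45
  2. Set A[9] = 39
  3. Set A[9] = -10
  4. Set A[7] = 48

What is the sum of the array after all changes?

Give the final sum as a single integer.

Answer: 118

Derivation:
Initial sum: 44
Change 1: A[2] 30 -> 45, delta = 15, sum = 59
Change 2: A[9] -14 -> 39, delta = 53, sum = 112
Change 3: A[9] 39 -> -10, delta = -49, sum = 63
Change 4: A[7] -7 -> 48, delta = 55, sum = 118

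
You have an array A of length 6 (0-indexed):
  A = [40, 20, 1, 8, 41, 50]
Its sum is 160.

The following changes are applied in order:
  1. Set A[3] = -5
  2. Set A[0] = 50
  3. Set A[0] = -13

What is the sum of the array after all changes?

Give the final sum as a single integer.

Answer: 94

Derivation:
Initial sum: 160
Change 1: A[3] 8 -> -5, delta = -13, sum = 147
Change 2: A[0] 40 -> 50, delta = 10, sum = 157
Change 3: A[0] 50 -> -13, delta = -63, sum = 94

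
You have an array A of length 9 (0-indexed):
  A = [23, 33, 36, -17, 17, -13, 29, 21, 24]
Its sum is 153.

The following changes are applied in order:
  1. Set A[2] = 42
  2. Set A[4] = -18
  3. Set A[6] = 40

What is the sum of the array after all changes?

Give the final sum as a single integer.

Initial sum: 153
Change 1: A[2] 36 -> 42, delta = 6, sum = 159
Change 2: A[4] 17 -> -18, delta = -35, sum = 124
Change 3: A[6] 29 -> 40, delta = 11, sum = 135

Answer: 135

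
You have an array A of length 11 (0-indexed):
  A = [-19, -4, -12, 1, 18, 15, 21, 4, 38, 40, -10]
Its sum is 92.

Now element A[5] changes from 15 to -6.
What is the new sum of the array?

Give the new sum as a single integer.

Answer: 71

Derivation:
Old value at index 5: 15
New value at index 5: -6
Delta = -6 - 15 = -21
New sum = old_sum + delta = 92 + (-21) = 71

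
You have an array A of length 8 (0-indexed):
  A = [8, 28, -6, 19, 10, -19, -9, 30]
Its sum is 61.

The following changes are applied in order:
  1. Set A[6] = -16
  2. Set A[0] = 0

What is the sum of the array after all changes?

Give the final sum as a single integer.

Initial sum: 61
Change 1: A[6] -9 -> -16, delta = -7, sum = 54
Change 2: A[0] 8 -> 0, delta = -8, sum = 46

Answer: 46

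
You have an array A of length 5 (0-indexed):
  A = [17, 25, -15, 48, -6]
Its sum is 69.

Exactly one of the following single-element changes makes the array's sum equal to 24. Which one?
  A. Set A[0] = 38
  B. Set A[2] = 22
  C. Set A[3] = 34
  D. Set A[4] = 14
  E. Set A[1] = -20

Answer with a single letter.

Answer: E

Derivation:
Option A: A[0] 17->38, delta=21, new_sum=69+(21)=90
Option B: A[2] -15->22, delta=37, new_sum=69+(37)=106
Option C: A[3] 48->34, delta=-14, new_sum=69+(-14)=55
Option D: A[4] -6->14, delta=20, new_sum=69+(20)=89
Option E: A[1] 25->-20, delta=-45, new_sum=69+(-45)=24 <-- matches target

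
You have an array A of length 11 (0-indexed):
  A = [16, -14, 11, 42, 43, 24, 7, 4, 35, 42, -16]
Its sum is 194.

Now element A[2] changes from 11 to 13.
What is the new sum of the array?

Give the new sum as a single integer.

Old value at index 2: 11
New value at index 2: 13
Delta = 13 - 11 = 2
New sum = old_sum + delta = 194 + (2) = 196

Answer: 196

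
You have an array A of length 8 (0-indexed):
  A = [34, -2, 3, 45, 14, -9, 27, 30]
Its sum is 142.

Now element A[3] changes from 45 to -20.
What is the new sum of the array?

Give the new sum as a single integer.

Old value at index 3: 45
New value at index 3: -20
Delta = -20 - 45 = -65
New sum = old_sum + delta = 142 + (-65) = 77

Answer: 77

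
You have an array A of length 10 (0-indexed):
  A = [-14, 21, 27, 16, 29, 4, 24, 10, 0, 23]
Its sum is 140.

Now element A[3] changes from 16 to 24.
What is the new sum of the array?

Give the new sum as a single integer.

Answer: 148

Derivation:
Old value at index 3: 16
New value at index 3: 24
Delta = 24 - 16 = 8
New sum = old_sum + delta = 140 + (8) = 148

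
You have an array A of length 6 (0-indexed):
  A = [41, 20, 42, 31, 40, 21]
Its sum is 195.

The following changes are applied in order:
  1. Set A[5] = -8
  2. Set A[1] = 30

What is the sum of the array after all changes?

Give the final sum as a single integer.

Answer: 176

Derivation:
Initial sum: 195
Change 1: A[5] 21 -> -8, delta = -29, sum = 166
Change 2: A[1] 20 -> 30, delta = 10, sum = 176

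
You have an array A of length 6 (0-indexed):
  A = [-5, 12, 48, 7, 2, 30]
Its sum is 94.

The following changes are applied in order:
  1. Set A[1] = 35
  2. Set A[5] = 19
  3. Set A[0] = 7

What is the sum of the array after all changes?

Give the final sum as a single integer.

Initial sum: 94
Change 1: A[1] 12 -> 35, delta = 23, sum = 117
Change 2: A[5] 30 -> 19, delta = -11, sum = 106
Change 3: A[0] -5 -> 7, delta = 12, sum = 118

Answer: 118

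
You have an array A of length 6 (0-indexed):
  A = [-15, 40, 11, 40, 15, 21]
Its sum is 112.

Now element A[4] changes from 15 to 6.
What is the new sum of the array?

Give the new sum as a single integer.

Old value at index 4: 15
New value at index 4: 6
Delta = 6 - 15 = -9
New sum = old_sum + delta = 112 + (-9) = 103

Answer: 103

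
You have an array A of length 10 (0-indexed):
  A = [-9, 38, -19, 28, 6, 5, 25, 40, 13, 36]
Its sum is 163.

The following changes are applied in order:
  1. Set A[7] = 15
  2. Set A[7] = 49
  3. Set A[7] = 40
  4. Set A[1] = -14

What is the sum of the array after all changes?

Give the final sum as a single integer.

Initial sum: 163
Change 1: A[7] 40 -> 15, delta = -25, sum = 138
Change 2: A[7] 15 -> 49, delta = 34, sum = 172
Change 3: A[7] 49 -> 40, delta = -9, sum = 163
Change 4: A[1] 38 -> -14, delta = -52, sum = 111

Answer: 111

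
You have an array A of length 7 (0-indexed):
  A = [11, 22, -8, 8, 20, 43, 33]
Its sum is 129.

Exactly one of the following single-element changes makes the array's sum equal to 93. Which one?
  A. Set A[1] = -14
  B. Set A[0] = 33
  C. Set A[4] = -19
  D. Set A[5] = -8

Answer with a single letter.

Answer: A

Derivation:
Option A: A[1] 22->-14, delta=-36, new_sum=129+(-36)=93 <-- matches target
Option B: A[0] 11->33, delta=22, new_sum=129+(22)=151
Option C: A[4] 20->-19, delta=-39, new_sum=129+(-39)=90
Option D: A[5] 43->-8, delta=-51, new_sum=129+(-51)=78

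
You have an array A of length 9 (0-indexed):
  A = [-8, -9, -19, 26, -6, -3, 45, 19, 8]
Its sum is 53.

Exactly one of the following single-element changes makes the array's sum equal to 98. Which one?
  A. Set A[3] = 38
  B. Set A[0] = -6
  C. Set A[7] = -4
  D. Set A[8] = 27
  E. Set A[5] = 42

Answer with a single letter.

Answer: E

Derivation:
Option A: A[3] 26->38, delta=12, new_sum=53+(12)=65
Option B: A[0] -8->-6, delta=2, new_sum=53+(2)=55
Option C: A[7] 19->-4, delta=-23, new_sum=53+(-23)=30
Option D: A[8] 8->27, delta=19, new_sum=53+(19)=72
Option E: A[5] -3->42, delta=45, new_sum=53+(45)=98 <-- matches target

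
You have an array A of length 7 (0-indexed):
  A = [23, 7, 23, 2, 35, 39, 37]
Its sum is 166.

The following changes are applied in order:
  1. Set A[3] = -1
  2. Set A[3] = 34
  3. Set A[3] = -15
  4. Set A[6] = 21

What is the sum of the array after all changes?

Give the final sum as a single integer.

Answer: 133

Derivation:
Initial sum: 166
Change 1: A[3] 2 -> -1, delta = -3, sum = 163
Change 2: A[3] -1 -> 34, delta = 35, sum = 198
Change 3: A[3] 34 -> -15, delta = -49, sum = 149
Change 4: A[6] 37 -> 21, delta = -16, sum = 133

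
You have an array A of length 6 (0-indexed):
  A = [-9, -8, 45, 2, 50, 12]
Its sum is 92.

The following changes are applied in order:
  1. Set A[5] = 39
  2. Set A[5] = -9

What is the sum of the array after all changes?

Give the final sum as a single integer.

Initial sum: 92
Change 1: A[5] 12 -> 39, delta = 27, sum = 119
Change 2: A[5] 39 -> -9, delta = -48, sum = 71

Answer: 71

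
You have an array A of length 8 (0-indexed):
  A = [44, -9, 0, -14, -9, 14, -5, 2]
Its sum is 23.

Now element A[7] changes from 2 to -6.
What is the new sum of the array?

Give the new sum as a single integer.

Answer: 15

Derivation:
Old value at index 7: 2
New value at index 7: -6
Delta = -6 - 2 = -8
New sum = old_sum + delta = 23 + (-8) = 15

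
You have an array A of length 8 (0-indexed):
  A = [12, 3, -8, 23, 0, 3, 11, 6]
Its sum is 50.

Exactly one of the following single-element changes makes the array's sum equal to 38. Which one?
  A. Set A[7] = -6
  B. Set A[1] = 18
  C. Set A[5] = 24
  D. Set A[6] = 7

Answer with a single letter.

Answer: A

Derivation:
Option A: A[7] 6->-6, delta=-12, new_sum=50+(-12)=38 <-- matches target
Option B: A[1] 3->18, delta=15, new_sum=50+(15)=65
Option C: A[5] 3->24, delta=21, new_sum=50+(21)=71
Option D: A[6] 11->7, delta=-4, new_sum=50+(-4)=46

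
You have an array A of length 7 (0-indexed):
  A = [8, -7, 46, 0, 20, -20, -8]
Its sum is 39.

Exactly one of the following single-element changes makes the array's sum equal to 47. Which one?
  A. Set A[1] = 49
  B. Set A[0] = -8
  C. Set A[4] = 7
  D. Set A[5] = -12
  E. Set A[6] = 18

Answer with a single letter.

Option A: A[1] -7->49, delta=56, new_sum=39+(56)=95
Option B: A[0] 8->-8, delta=-16, new_sum=39+(-16)=23
Option C: A[4] 20->7, delta=-13, new_sum=39+(-13)=26
Option D: A[5] -20->-12, delta=8, new_sum=39+(8)=47 <-- matches target
Option E: A[6] -8->18, delta=26, new_sum=39+(26)=65

Answer: D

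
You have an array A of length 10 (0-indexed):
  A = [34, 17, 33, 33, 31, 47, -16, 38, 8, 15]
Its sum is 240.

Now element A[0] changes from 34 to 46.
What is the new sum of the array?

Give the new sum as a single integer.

Answer: 252

Derivation:
Old value at index 0: 34
New value at index 0: 46
Delta = 46 - 34 = 12
New sum = old_sum + delta = 240 + (12) = 252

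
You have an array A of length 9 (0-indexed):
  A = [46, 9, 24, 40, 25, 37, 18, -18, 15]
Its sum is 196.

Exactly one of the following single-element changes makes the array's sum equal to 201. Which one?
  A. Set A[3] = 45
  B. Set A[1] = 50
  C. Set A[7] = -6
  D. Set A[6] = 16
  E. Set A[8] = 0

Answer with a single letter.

Option A: A[3] 40->45, delta=5, new_sum=196+(5)=201 <-- matches target
Option B: A[1] 9->50, delta=41, new_sum=196+(41)=237
Option C: A[7] -18->-6, delta=12, new_sum=196+(12)=208
Option D: A[6] 18->16, delta=-2, new_sum=196+(-2)=194
Option E: A[8] 15->0, delta=-15, new_sum=196+(-15)=181

Answer: A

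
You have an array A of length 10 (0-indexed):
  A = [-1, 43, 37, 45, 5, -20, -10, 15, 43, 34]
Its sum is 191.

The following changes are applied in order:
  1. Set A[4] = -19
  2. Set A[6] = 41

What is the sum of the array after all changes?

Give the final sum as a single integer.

Initial sum: 191
Change 1: A[4] 5 -> -19, delta = -24, sum = 167
Change 2: A[6] -10 -> 41, delta = 51, sum = 218

Answer: 218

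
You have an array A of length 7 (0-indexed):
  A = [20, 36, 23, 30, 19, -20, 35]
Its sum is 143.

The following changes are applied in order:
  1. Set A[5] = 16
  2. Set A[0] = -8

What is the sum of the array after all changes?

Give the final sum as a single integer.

Answer: 151

Derivation:
Initial sum: 143
Change 1: A[5] -20 -> 16, delta = 36, sum = 179
Change 2: A[0] 20 -> -8, delta = -28, sum = 151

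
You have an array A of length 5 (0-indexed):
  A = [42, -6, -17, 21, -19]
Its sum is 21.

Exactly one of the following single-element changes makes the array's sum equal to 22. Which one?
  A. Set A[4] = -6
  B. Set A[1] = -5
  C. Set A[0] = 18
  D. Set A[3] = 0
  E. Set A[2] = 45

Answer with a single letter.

Option A: A[4] -19->-6, delta=13, new_sum=21+(13)=34
Option B: A[1] -6->-5, delta=1, new_sum=21+(1)=22 <-- matches target
Option C: A[0] 42->18, delta=-24, new_sum=21+(-24)=-3
Option D: A[3] 21->0, delta=-21, new_sum=21+(-21)=0
Option E: A[2] -17->45, delta=62, new_sum=21+(62)=83

Answer: B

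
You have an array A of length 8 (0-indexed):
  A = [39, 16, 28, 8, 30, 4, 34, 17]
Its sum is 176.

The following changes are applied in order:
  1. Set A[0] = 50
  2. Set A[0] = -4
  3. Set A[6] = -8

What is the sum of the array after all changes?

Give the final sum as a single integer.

Answer: 91

Derivation:
Initial sum: 176
Change 1: A[0] 39 -> 50, delta = 11, sum = 187
Change 2: A[0] 50 -> -4, delta = -54, sum = 133
Change 3: A[6] 34 -> -8, delta = -42, sum = 91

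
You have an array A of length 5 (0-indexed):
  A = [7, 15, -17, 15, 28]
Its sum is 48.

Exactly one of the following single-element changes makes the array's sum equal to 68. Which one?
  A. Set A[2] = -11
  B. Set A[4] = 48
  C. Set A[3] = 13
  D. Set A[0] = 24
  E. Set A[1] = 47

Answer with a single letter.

Answer: B

Derivation:
Option A: A[2] -17->-11, delta=6, new_sum=48+(6)=54
Option B: A[4] 28->48, delta=20, new_sum=48+(20)=68 <-- matches target
Option C: A[3] 15->13, delta=-2, new_sum=48+(-2)=46
Option D: A[0] 7->24, delta=17, new_sum=48+(17)=65
Option E: A[1] 15->47, delta=32, new_sum=48+(32)=80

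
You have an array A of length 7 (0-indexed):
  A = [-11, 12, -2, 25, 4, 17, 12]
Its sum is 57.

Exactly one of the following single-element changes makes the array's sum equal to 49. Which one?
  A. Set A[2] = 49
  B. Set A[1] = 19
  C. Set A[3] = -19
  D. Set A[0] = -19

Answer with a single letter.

Option A: A[2] -2->49, delta=51, new_sum=57+(51)=108
Option B: A[1] 12->19, delta=7, new_sum=57+(7)=64
Option C: A[3] 25->-19, delta=-44, new_sum=57+(-44)=13
Option D: A[0] -11->-19, delta=-8, new_sum=57+(-8)=49 <-- matches target

Answer: D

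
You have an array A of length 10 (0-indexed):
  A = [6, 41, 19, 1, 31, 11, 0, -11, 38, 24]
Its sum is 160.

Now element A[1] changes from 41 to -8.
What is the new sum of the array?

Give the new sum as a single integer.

Old value at index 1: 41
New value at index 1: -8
Delta = -8 - 41 = -49
New sum = old_sum + delta = 160 + (-49) = 111

Answer: 111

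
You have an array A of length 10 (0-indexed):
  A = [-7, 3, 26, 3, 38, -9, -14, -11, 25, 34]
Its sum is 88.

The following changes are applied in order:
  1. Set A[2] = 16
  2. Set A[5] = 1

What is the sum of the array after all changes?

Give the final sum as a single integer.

Initial sum: 88
Change 1: A[2] 26 -> 16, delta = -10, sum = 78
Change 2: A[5] -9 -> 1, delta = 10, sum = 88

Answer: 88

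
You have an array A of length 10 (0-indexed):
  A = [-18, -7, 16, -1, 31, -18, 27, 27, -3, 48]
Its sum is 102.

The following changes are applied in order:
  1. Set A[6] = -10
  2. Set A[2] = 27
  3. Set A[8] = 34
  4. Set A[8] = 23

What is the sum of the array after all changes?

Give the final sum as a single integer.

Answer: 102

Derivation:
Initial sum: 102
Change 1: A[6] 27 -> -10, delta = -37, sum = 65
Change 2: A[2] 16 -> 27, delta = 11, sum = 76
Change 3: A[8] -3 -> 34, delta = 37, sum = 113
Change 4: A[8] 34 -> 23, delta = -11, sum = 102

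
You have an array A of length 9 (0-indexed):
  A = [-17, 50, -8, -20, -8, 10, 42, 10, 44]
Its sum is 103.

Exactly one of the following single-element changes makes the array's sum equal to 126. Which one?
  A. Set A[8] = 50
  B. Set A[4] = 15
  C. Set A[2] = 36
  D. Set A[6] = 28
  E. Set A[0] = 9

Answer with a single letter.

Option A: A[8] 44->50, delta=6, new_sum=103+(6)=109
Option B: A[4] -8->15, delta=23, new_sum=103+(23)=126 <-- matches target
Option C: A[2] -8->36, delta=44, new_sum=103+(44)=147
Option D: A[6] 42->28, delta=-14, new_sum=103+(-14)=89
Option E: A[0] -17->9, delta=26, new_sum=103+(26)=129

Answer: B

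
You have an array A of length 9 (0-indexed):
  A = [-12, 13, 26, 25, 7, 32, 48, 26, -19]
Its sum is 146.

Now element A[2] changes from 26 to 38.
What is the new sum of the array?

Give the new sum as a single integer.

Answer: 158

Derivation:
Old value at index 2: 26
New value at index 2: 38
Delta = 38 - 26 = 12
New sum = old_sum + delta = 146 + (12) = 158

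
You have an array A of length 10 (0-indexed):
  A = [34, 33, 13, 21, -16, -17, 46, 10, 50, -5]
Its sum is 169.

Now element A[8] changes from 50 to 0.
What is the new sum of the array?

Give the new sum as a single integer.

Answer: 119

Derivation:
Old value at index 8: 50
New value at index 8: 0
Delta = 0 - 50 = -50
New sum = old_sum + delta = 169 + (-50) = 119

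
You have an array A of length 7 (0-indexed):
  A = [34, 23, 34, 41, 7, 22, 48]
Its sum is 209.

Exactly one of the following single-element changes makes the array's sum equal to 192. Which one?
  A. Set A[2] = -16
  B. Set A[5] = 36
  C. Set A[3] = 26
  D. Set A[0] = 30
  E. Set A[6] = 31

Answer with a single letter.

Option A: A[2] 34->-16, delta=-50, new_sum=209+(-50)=159
Option B: A[5] 22->36, delta=14, new_sum=209+(14)=223
Option C: A[3] 41->26, delta=-15, new_sum=209+(-15)=194
Option D: A[0] 34->30, delta=-4, new_sum=209+(-4)=205
Option E: A[6] 48->31, delta=-17, new_sum=209+(-17)=192 <-- matches target

Answer: E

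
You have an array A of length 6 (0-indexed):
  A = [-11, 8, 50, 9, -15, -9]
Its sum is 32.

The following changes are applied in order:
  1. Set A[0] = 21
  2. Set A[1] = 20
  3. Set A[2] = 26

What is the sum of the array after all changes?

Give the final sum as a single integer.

Initial sum: 32
Change 1: A[0] -11 -> 21, delta = 32, sum = 64
Change 2: A[1] 8 -> 20, delta = 12, sum = 76
Change 3: A[2] 50 -> 26, delta = -24, sum = 52

Answer: 52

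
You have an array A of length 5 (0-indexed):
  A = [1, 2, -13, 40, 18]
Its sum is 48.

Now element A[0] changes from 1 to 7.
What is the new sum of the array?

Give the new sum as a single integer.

Old value at index 0: 1
New value at index 0: 7
Delta = 7 - 1 = 6
New sum = old_sum + delta = 48 + (6) = 54

Answer: 54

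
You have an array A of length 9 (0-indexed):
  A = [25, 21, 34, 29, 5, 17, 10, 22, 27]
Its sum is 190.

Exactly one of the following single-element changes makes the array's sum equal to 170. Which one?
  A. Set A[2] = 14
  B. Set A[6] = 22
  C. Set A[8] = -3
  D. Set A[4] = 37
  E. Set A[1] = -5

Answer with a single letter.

Option A: A[2] 34->14, delta=-20, new_sum=190+(-20)=170 <-- matches target
Option B: A[6] 10->22, delta=12, new_sum=190+(12)=202
Option C: A[8] 27->-3, delta=-30, new_sum=190+(-30)=160
Option D: A[4] 5->37, delta=32, new_sum=190+(32)=222
Option E: A[1] 21->-5, delta=-26, new_sum=190+(-26)=164

Answer: A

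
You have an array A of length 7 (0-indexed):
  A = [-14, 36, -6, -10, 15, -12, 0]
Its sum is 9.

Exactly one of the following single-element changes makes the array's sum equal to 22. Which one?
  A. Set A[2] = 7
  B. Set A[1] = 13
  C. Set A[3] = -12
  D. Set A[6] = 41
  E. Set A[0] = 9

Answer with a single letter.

Option A: A[2] -6->7, delta=13, new_sum=9+(13)=22 <-- matches target
Option B: A[1] 36->13, delta=-23, new_sum=9+(-23)=-14
Option C: A[3] -10->-12, delta=-2, new_sum=9+(-2)=7
Option D: A[6] 0->41, delta=41, new_sum=9+(41)=50
Option E: A[0] -14->9, delta=23, new_sum=9+(23)=32

Answer: A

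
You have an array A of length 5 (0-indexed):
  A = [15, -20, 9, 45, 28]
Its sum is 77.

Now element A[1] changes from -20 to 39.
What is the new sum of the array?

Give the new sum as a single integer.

Old value at index 1: -20
New value at index 1: 39
Delta = 39 - -20 = 59
New sum = old_sum + delta = 77 + (59) = 136

Answer: 136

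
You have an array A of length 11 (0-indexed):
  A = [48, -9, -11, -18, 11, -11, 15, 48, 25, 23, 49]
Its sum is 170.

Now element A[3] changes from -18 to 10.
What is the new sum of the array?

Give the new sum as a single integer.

Answer: 198

Derivation:
Old value at index 3: -18
New value at index 3: 10
Delta = 10 - -18 = 28
New sum = old_sum + delta = 170 + (28) = 198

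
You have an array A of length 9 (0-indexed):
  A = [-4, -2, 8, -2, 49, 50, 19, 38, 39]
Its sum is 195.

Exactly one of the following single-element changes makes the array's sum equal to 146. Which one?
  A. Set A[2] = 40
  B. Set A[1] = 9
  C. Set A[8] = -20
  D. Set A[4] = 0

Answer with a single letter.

Option A: A[2] 8->40, delta=32, new_sum=195+(32)=227
Option B: A[1] -2->9, delta=11, new_sum=195+(11)=206
Option C: A[8] 39->-20, delta=-59, new_sum=195+(-59)=136
Option D: A[4] 49->0, delta=-49, new_sum=195+(-49)=146 <-- matches target

Answer: D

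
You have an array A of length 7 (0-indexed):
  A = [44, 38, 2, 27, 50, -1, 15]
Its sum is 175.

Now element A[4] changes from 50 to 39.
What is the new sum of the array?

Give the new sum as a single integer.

Old value at index 4: 50
New value at index 4: 39
Delta = 39 - 50 = -11
New sum = old_sum + delta = 175 + (-11) = 164

Answer: 164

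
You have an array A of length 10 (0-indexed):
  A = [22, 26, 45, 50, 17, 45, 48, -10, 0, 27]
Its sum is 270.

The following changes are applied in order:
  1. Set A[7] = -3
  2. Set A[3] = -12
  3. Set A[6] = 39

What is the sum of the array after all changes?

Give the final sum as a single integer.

Initial sum: 270
Change 1: A[7] -10 -> -3, delta = 7, sum = 277
Change 2: A[3] 50 -> -12, delta = -62, sum = 215
Change 3: A[6] 48 -> 39, delta = -9, sum = 206

Answer: 206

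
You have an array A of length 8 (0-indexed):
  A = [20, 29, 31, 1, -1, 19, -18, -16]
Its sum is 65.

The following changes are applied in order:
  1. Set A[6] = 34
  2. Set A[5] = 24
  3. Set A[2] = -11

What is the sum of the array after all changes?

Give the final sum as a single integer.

Answer: 80

Derivation:
Initial sum: 65
Change 1: A[6] -18 -> 34, delta = 52, sum = 117
Change 2: A[5] 19 -> 24, delta = 5, sum = 122
Change 3: A[2] 31 -> -11, delta = -42, sum = 80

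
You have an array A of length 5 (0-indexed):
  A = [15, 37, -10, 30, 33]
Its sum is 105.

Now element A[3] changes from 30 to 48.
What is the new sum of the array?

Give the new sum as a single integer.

Answer: 123

Derivation:
Old value at index 3: 30
New value at index 3: 48
Delta = 48 - 30 = 18
New sum = old_sum + delta = 105 + (18) = 123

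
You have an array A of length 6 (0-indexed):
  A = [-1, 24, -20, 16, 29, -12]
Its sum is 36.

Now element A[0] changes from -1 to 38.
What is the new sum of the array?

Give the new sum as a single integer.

Old value at index 0: -1
New value at index 0: 38
Delta = 38 - -1 = 39
New sum = old_sum + delta = 36 + (39) = 75

Answer: 75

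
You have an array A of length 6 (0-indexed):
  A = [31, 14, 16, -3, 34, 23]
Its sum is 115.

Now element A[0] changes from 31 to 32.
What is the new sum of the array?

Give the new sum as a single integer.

Answer: 116

Derivation:
Old value at index 0: 31
New value at index 0: 32
Delta = 32 - 31 = 1
New sum = old_sum + delta = 115 + (1) = 116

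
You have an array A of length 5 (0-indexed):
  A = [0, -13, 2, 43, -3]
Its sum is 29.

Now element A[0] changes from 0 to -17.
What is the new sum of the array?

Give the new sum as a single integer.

Answer: 12

Derivation:
Old value at index 0: 0
New value at index 0: -17
Delta = -17 - 0 = -17
New sum = old_sum + delta = 29 + (-17) = 12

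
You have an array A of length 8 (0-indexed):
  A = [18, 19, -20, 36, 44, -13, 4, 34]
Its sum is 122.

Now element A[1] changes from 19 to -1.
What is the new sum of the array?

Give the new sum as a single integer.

Old value at index 1: 19
New value at index 1: -1
Delta = -1 - 19 = -20
New sum = old_sum + delta = 122 + (-20) = 102

Answer: 102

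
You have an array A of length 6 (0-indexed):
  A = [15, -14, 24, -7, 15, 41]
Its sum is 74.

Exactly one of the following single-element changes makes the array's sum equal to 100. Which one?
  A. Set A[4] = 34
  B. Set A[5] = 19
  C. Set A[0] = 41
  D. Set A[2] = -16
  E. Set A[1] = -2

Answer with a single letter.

Option A: A[4] 15->34, delta=19, new_sum=74+(19)=93
Option B: A[5] 41->19, delta=-22, new_sum=74+(-22)=52
Option C: A[0] 15->41, delta=26, new_sum=74+(26)=100 <-- matches target
Option D: A[2] 24->-16, delta=-40, new_sum=74+(-40)=34
Option E: A[1] -14->-2, delta=12, new_sum=74+(12)=86

Answer: C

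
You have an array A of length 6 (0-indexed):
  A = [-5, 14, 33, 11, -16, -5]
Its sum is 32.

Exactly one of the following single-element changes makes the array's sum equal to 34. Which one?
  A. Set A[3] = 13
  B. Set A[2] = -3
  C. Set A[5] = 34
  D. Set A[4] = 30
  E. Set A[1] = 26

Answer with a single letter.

Answer: A

Derivation:
Option A: A[3] 11->13, delta=2, new_sum=32+(2)=34 <-- matches target
Option B: A[2] 33->-3, delta=-36, new_sum=32+(-36)=-4
Option C: A[5] -5->34, delta=39, new_sum=32+(39)=71
Option D: A[4] -16->30, delta=46, new_sum=32+(46)=78
Option E: A[1] 14->26, delta=12, new_sum=32+(12)=44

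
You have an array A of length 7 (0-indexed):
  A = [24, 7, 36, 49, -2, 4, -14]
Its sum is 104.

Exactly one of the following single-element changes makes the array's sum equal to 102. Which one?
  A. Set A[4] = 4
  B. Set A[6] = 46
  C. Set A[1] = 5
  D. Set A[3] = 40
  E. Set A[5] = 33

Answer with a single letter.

Option A: A[4] -2->4, delta=6, new_sum=104+(6)=110
Option B: A[6] -14->46, delta=60, new_sum=104+(60)=164
Option C: A[1] 7->5, delta=-2, new_sum=104+(-2)=102 <-- matches target
Option D: A[3] 49->40, delta=-9, new_sum=104+(-9)=95
Option E: A[5] 4->33, delta=29, new_sum=104+(29)=133

Answer: C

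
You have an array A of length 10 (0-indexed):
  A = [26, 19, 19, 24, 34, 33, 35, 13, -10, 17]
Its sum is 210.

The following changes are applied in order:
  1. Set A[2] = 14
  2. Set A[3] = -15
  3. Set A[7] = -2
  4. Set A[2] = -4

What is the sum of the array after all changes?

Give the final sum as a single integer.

Answer: 133

Derivation:
Initial sum: 210
Change 1: A[2] 19 -> 14, delta = -5, sum = 205
Change 2: A[3] 24 -> -15, delta = -39, sum = 166
Change 3: A[7] 13 -> -2, delta = -15, sum = 151
Change 4: A[2] 14 -> -4, delta = -18, sum = 133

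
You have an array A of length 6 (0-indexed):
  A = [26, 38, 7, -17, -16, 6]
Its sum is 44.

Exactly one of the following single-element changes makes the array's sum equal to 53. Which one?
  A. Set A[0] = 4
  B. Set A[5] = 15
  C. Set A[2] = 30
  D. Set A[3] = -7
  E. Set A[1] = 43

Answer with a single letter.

Option A: A[0] 26->4, delta=-22, new_sum=44+(-22)=22
Option B: A[5] 6->15, delta=9, new_sum=44+(9)=53 <-- matches target
Option C: A[2] 7->30, delta=23, new_sum=44+(23)=67
Option D: A[3] -17->-7, delta=10, new_sum=44+(10)=54
Option E: A[1] 38->43, delta=5, new_sum=44+(5)=49

Answer: B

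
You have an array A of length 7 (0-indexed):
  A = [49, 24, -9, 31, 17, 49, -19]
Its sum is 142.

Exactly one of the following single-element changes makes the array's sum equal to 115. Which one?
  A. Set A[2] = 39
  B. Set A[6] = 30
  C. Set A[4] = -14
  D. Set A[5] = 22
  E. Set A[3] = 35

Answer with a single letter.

Option A: A[2] -9->39, delta=48, new_sum=142+(48)=190
Option B: A[6] -19->30, delta=49, new_sum=142+(49)=191
Option C: A[4] 17->-14, delta=-31, new_sum=142+(-31)=111
Option D: A[5] 49->22, delta=-27, new_sum=142+(-27)=115 <-- matches target
Option E: A[3] 31->35, delta=4, new_sum=142+(4)=146

Answer: D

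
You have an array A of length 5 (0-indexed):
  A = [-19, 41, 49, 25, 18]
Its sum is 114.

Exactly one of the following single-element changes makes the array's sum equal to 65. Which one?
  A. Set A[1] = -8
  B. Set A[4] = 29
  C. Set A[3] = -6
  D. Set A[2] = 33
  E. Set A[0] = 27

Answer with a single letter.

Answer: A

Derivation:
Option A: A[1] 41->-8, delta=-49, new_sum=114+(-49)=65 <-- matches target
Option B: A[4] 18->29, delta=11, new_sum=114+(11)=125
Option C: A[3] 25->-6, delta=-31, new_sum=114+(-31)=83
Option D: A[2] 49->33, delta=-16, new_sum=114+(-16)=98
Option E: A[0] -19->27, delta=46, new_sum=114+(46)=160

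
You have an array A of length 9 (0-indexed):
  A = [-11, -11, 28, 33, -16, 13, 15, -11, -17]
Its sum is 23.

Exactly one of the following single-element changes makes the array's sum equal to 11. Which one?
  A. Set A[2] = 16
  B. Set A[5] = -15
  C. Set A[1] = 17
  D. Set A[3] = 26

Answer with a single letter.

Answer: A

Derivation:
Option A: A[2] 28->16, delta=-12, new_sum=23+(-12)=11 <-- matches target
Option B: A[5] 13->-15, delta=-28, new_sum=23+(-28)=-5
Option C: A[1] -11->17, delta=28, new_sum=23+(28)=51
Option D: A[3] 33->26, delta=-7, new_sum=23+(-7)=16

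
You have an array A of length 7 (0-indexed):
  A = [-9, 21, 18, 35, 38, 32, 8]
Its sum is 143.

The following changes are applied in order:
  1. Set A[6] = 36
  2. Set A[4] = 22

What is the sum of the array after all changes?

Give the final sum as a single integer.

Answer: 155

Derivation:
Initial sum: 143
Change 1: A[6] 8 -> 36, delta = 28, sum = 171
Change 2: A[4] 38 -> 22, delta = -16, sum = 155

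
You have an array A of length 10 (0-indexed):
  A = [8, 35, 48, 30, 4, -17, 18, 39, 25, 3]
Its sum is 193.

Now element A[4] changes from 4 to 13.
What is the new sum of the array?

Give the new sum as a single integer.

Old value at index 4: 4
New value at index 4: 13
Delta = 13 - 4 = 9
New sum = old_sum + delta = 193 + (9) = 202

Answer: 202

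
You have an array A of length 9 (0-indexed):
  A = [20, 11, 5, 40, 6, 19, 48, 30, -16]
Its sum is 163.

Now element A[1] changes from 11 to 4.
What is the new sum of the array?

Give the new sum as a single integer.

Answer: 156

Derivation:
Old value at index 1: 11
New value at index 1: 4
Delta = 4 - 11 = -7
New sum = old_sum + delta = 163 + (-7) = 156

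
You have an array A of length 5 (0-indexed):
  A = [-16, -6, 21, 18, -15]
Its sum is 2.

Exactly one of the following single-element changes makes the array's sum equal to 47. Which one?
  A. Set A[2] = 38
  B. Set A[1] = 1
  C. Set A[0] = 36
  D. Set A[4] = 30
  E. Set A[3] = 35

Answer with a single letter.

Option A: A[2] 21->38, delta=17, new_sum=2+(17)=19
Option B: A[1] -6->1, delta=7, new_sum=2+(7)=9
Option C: A[0] -16->36, delta=52, new_sum=2+(52)=54
Option D: A[4] -15->30, delta=45, new_sum=2+(45)=47 <-- matches target
Option E: A[3] 18->35, delta=17, new_sum=2+(17)=19

Answer: D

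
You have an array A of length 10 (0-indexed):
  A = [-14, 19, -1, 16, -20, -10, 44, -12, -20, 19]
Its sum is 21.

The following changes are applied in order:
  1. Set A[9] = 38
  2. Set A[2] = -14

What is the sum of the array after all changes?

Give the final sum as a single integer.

Initial sum: 21
Change 1: A[9] 19 -> 38, delta = 19, sum = 40
Change 2: A[2] -1 -> -14, delta = -13, sum = 27

Answer: 27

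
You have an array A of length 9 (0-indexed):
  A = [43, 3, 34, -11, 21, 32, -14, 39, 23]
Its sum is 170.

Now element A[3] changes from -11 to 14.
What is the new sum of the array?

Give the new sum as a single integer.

Answer: 195

Derivation:
Old value at index 3: -11
New value at index 3: 14
Delta = 14 - -11 = 25
New sum = old_sum + delta = 170 + (25) = 195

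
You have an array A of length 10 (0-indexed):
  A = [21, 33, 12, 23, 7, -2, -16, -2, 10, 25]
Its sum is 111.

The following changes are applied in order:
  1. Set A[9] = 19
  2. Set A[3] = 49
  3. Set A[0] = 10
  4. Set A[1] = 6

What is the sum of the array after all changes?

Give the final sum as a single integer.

Initial sum: 111
Change 1: A[9] 25 -> 19, delta = -6, sum = 105
Change 2: A[3] 23 -> 49, delta = 26, sum = 131
Change 3: A[0] 21 -> 10, delta = -11, sum = 120
Change 4: A[1] 33 -> 6, delta = -27, sum = 93

Answer: 93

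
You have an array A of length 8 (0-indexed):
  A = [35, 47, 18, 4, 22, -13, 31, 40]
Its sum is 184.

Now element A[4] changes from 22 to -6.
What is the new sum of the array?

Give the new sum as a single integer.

Old value at index 4: 22
New value at index 4: -6
Delta = -6 - 22 = -28
New sum = old_sum + delta = 184 + (-28) = 156

Answer: 156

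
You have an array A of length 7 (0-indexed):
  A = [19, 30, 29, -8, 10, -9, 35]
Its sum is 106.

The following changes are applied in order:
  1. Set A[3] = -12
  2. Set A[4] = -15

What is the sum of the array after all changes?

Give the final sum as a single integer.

Initial sum: 106
Change 1: A[3] -8 -> -12, delta = -4, sum = 102
Change 2: A[4] 10 -> -15, delta = -25, sum = 77

Answer: 77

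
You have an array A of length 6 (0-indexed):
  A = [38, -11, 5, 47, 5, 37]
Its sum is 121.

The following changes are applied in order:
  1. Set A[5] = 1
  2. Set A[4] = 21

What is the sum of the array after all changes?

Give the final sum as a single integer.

Answer: 101

Derivation:
Initial sum: 121
Change 1: A[5] 37 -> 1, delta = -36, sum = 85
Change 2: A[4] 5 -> 21, delta = 16, sum = 101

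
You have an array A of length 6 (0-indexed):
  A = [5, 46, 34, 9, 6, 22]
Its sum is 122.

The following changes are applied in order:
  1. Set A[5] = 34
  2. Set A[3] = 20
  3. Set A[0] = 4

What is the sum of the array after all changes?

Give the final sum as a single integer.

Initial sum: 122
Change 1: A[5] 22 -> 34, delta = 12, sum = 134
Change 2: A[3] 9 -> 20, delta = 11, sum = 145
Change 3: A[0] 5 -> 4, delta = -1, sum = 144

Answer: 144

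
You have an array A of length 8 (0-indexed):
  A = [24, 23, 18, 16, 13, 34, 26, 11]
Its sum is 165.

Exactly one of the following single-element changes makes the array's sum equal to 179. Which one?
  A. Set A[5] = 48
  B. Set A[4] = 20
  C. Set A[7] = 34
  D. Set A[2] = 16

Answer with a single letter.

Answer: A

Derivation:
Option A: A[5] 34->48, delta=14, new_sum=165+(14)=179 <-- matches target
Option B: A[4] 13->20, delta=7, new_sum=165+(7)=172
Option C: A[7] 11->34, delta=23, new_sum=165+(23)=188
Option D: A[2] 18->16, delta=-2, new_sum=165+(-2)=163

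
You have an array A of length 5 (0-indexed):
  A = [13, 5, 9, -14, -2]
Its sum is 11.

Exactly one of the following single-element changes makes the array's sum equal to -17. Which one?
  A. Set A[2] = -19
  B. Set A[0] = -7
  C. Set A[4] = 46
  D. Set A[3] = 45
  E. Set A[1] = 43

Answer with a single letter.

Option A: A[2] 9->-19, delta=-28, new_sum=11+(-28)=-17 <-- matches target
Option B: A[0] 13->-7, delta=-20, new_sum=11+(-20)=-9
Option C: A[4] -2->46, delta=48, new_sum=11+(48)=59
Option D: A[3] -14->45, delta=59, new_sum=11+(59)=70
Option E: A[1] 5->43, delta=38, new_sum=11+(38)=49

Answer: A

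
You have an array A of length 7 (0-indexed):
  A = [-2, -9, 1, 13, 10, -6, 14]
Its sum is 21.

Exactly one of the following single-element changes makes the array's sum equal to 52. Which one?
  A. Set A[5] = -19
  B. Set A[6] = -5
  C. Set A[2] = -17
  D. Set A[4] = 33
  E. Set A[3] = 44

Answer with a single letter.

Answer: E

Derivation:
Option A: A[5] -6->-19, delta=-13, new_sum=21+(-13)=8
Option B: A[6] 14->-5, delta=-19, new_sum=21+(-19)=2
Option C: A[2] 1->-17, delta=-18, new_sum=21+(-18)=3
Option D: A[4] 10->33, delta=23, new_sum=21+(23)=44
Option E: A[3] 13->44, delta=31, new_sum=21+(31)=52 <-- matches target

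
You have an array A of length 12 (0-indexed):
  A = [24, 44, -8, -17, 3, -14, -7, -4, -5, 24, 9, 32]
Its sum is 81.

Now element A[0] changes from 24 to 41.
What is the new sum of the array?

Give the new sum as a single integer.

Old value at index 0: 24
New value at index 0: 41
Delta = 41 - 24 = 17
New sum = old_sum + delta = 81 + (17) = 98

Answer: 98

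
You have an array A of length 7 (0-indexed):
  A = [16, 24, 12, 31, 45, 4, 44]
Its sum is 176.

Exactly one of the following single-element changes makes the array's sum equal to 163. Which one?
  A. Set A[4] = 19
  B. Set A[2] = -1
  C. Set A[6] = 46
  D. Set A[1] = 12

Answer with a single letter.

Answer: B

Derivation:
Option A: A[4] 45->19, delta=-26, new_sum=176+(-26)=150
Option B: A[2] 12->-1, delta=-13, new_sum=176+(-13)=163 <-- matches target
Option C: A[6] 44->46, delta=2, new_sum=176+(2)=178
Option D: A[1] 24->12, delta=-12, new_sum=176+(-12)=164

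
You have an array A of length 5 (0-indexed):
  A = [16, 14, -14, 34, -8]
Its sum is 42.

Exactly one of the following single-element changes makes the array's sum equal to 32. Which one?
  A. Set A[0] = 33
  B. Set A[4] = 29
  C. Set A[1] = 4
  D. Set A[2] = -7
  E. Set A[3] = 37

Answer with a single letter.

Answer: C

Derivation:
Option A: A[0] 16->33, delta=17, new_sum=42+(17)=59
Option B: A[4] -8->29, delta=37, new_sum=42+(37)=79
Option C: A[1] 14->4, delta=-10, new_sum=42+(-10)=32 <-- matches target
Option D: A[2] -14->-7, delta=7, new_sum=42+(7)=49
Option E: A[3] 34->37, delta=3, new_sum=42+(3)=45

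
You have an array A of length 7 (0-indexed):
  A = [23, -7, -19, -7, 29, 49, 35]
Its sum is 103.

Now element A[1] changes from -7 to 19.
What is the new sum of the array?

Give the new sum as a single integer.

Old value at index 1: -7
New value at index 1: 19
Delta = 19 - -7 = 26
New sum = old_sum + delta = 103 + (26) = 129

Answer: 129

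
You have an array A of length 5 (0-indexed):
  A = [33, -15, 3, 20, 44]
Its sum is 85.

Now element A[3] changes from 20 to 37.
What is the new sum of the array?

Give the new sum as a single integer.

Answer: 102

Derivation:
Old value at index 3: 20
New value at index 3: 37
Delta = 37 - 20 = 17
New sum = old_sum + delta = 85 + (17) = 102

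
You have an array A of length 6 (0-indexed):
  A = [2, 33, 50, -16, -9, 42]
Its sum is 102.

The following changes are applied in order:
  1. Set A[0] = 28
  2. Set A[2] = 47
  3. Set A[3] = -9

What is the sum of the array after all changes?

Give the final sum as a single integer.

Answer: 132

Derivation:
Initial sum: 102
Change 1: A[0] 2 -> 28, delta = 26, sum = 128
Change 2: A[2] 50 -> 47, delta = -3, sum = 125
Change 3: A[3] -16 -> -9, delta = 7, sum = 132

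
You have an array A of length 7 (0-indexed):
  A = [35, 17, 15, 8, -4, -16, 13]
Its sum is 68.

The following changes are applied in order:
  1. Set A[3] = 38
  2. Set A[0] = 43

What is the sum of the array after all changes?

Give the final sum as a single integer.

Initial sum: 68
Change 1: A[3] 8 -> 38, delta = 30, sum = 98
Change 2: A[0] 35 -> 43, delta = 8, sum = 106

Answer: 106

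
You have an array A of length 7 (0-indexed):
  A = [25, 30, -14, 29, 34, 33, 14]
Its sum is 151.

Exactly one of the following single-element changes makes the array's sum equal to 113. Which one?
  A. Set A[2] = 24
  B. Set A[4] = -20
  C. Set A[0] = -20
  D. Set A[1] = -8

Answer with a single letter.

Option A: A[2] -14->24, delta=38, new_sum=151+(38)=189
Option B: A[4] 34->-20, delta=-54, new_sum=151+(-54)=97
Option C: A[0] 25->-20, delta=-45, new_sum=151+(-45)=106
Option D: A[1] 30->-8, delta=-38, new_sum=151+(-38)=113 <-- matches target

Answer: D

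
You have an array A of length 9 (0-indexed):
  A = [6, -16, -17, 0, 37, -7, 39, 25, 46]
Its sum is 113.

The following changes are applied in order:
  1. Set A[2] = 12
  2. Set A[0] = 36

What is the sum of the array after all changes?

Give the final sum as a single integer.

Answer: 172

Derivation:
Initial sum: 113
Change 1: A[2] -17 -> 12, delta = 29, sum = 142
Change 2: A[0] 6 -> 36, delta = 30, sum = 172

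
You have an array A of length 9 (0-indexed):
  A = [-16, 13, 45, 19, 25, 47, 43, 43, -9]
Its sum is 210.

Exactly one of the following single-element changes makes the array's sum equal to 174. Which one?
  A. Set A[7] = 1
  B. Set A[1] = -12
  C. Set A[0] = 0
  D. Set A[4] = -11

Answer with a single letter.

Answer: D

Derivation:
Option A: A[7] 43->1, delta=-42, new_sum=210+(-42)=168
Option B: A[1] 13->-12, delta=-25, new_sum=210+(-25)=185
Option C: A[0] -16->0, delta=16, new_sum=210+(16)=226
Option D: A[4] 25->-11, delta=-36, new_sum=210+(-36)=174 <-- matches target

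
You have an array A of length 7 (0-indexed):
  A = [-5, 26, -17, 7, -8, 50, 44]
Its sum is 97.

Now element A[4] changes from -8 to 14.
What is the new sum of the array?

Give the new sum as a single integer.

Old value at index 4: -8
New value at index 4: 14
Delta = 14 - -8 = 22
New sum = old_sum + delta = 97 + (22) = 119

Answer: 119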